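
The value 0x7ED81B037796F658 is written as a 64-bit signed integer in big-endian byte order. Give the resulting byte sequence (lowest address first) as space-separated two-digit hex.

7E D8 1B 03 77 96 F6 58

Split into bytes (most-significant first): 7E D8 1B 03 77 96 F6 58.
Big-endian: lowest address holds the most-significant byte.
So the memory order matches the most-significant-first order: 7E D8 1B 03 77 96 F6 58.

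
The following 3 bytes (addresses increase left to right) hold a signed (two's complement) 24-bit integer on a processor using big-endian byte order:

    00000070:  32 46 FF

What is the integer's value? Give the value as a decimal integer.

3294975

Big-endian stores the most-significant byte at the lowest address.
The bytes are already most-significant first: 0x3246FF.
0x3246FF = 3294975.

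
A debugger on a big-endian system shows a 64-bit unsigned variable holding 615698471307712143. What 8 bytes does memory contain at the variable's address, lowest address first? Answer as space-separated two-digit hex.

08 8B 66 7F 5F 0C 16 8F

615698471307712143 in hexadecimal, padded to 64 bits, is 0x088B667F5F0C168F.
Split into bytes (most-significant first): 08 8B 66 7F 5F 0C 16 8F.
Big-endian: lowest address holds the most-significant byte.
So the memory order matches the most-significant-first order: 08 8B 66 7F 5F 0C 16 8F.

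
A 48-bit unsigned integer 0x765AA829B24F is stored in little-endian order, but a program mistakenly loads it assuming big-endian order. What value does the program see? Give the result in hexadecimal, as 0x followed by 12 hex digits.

0x4FB229A85A76

Stored little-endian, the bytes at ascending addresses are 4F B2 29 A8 5A 76.
Read back as big-endian, the last byte is least significant, giving 0x4FB229A85A76.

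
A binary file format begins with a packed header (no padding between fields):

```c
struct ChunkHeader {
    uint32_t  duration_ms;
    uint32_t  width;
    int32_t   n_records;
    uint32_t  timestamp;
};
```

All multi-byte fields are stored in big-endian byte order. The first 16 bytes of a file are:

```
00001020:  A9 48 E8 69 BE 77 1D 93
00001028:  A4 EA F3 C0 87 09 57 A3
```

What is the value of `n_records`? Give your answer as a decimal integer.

`n_records` follows `duration_ms` (4 B), `width` (4 B), so it starts at offset 4 + 4 = 8 and occupies 4 bytes.
Bytes at offsets 8..11: A4 EA F3 C0.
In big-endian order the high byte comes first in memory.
The bytes are already most-significant first: 0xA4EAF3C0.
Top bit is set, so as a signed 32-bit value this is 0xA4EAF3C0 − 2^32 = -1528106048.

-1528106048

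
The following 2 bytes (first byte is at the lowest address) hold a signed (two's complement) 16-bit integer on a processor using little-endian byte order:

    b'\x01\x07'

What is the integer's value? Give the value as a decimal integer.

Little-endian: lowest address holds the least-significant byte.
Reassemble most-significant byte first: 07 01 → 0x0701.
0x0701 = 1793.

1793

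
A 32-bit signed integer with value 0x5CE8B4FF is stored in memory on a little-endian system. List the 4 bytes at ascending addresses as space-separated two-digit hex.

Split into bytes (most-significant first): 5C E8 B4 FF.
In little-endian order the low byte comes first in memory.
So at ascending addresses the bytes are FF B4 E8 5C.

FF B4 E8 5C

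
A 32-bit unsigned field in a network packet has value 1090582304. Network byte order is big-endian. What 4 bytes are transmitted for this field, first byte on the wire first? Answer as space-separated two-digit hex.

1090582304 in hexadecimal, padded to 32 bits, is 0x4100F720.
Split into bytes (most-significant first): 41 00 F7 20.
Big-endian stores the most-significant byte at the lowest address.
So the memory order matches the most-significant-first order: 41 00 F7 20.

41 00 F7 20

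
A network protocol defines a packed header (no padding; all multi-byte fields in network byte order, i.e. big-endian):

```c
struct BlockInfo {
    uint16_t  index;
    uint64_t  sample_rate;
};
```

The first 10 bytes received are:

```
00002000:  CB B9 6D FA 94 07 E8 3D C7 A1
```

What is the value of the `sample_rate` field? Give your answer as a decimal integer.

`sample_rate` follows `index` (2 bytes), so it starts at byte offset 2 and occupies 8 bytes.
Bytes at offsets 2..9: 6D FA 94 07 E8 3D C7 A1.
Big-endian: lowest address holds the most-significant byte.
The bytes are already most-significant first: 0x6DFA9407E83DC7A1.
0x6DFA9407E83DC7A1 = 7924809255993853857.

7924809255993853857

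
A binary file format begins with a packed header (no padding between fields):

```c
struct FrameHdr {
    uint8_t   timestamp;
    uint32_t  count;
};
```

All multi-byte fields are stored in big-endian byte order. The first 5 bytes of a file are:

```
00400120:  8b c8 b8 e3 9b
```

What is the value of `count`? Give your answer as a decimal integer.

`count` follows `timestamp` (1 byte), so it starts at byte offset 1 and occupies 4 bytes.
Bytes at offsets 1..4: C8 B8 E3 9B.
Big-endian stores the most-significant byte at the lowest address.
The bytes are already most-significant first: 0xC8B8E39B.
0xC8B8E39B = 3367560091.

3367560091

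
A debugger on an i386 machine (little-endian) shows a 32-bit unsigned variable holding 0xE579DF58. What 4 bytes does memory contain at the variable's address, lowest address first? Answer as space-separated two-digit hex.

Split into bytes (most-significant first): E5 79 DF 58.
Little-endian: lowest address holds the least-significant byte.
So at ascending addresses the bytes are 58 DF 79 E5.

58 DF 79 E5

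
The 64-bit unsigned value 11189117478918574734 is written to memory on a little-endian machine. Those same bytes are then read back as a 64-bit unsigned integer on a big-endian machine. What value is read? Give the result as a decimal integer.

10255275283330058139

11189117478918574734 in 64-bit hexadecimal is 0x9B47BB10890E528E.
Stored little-endian, the bytes at ascending addresses are 8E 52 0E 89 10 BB 47 9B.
Read back as big-endian, the last byte is least significant, giving 0x8E520E8910BB479B.
0x8E520E8910BB479B = 10255275283330058139.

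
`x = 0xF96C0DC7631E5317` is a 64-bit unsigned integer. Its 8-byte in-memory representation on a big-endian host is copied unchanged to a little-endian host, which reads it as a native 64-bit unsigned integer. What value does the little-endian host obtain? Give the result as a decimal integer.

Stored big-endian, the bytes at ascending addresses are F9 6C 0D C7 63 1E 53 17.
Read back as little-endian, the first byte is least significant, giving 0x17531E63C70D6CF9.
0x17531E63C70D6CF9 = 1680720499829468409.

1680720499829468409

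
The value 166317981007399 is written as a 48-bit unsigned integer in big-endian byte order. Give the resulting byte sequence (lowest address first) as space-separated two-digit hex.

97 43 EC 2D 7E 27

166317981007399 in hexadecimal, padded to 48 bits, is 0x9743EC2D7E27.
Split into bytes (most-significant first): 97 43 EC 2D 7E 27.
In big-endian order the high byte comes first in memory.
So the memory order matches the most-significant-first order: 97 43 EC 2D 7E 27.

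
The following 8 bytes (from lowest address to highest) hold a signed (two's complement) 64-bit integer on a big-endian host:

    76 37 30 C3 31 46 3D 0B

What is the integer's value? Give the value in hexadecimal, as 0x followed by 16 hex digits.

In big-endian order the high byte comes first in memory.
The bytes are already most-significant first: 0x763730C331463D0B.

0x763730C331463D0B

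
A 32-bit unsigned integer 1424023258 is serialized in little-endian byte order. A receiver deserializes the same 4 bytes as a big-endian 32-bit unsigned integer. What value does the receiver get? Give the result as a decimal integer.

3672039508

1424023258 in 32-bit hexadecimal is 0x54E0DEDA.
Stored little-endian, the bytes at ascending addresses are DA DE E0 54.
Read back as big-endian, the last byte is least significant, giving 0xDADEE054.
0xDADEE054 = 3672039508.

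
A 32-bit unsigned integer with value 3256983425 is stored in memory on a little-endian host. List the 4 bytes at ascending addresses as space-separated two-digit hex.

3256983425 in hexadecimal, padded to 32 bits, is 0xC2219F81.
Split into bytes (most-significant first): C2 21 9F 81.
Little-endian stores the least-significant byte at the lowest address.
So at ascending addresses the bytes are 81 9F 21 C2.

81 9F 21 C2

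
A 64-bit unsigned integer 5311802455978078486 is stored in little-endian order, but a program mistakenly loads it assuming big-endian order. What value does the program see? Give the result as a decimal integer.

1653277125157893961

5311802455978078486 in 64-bit hexadecimal is 0x49B75030C99EF116.
Stored little-endian, the bytes at ascending addresses are 16 F1 9E C9 30 50 B7 49.
Read back as big-endian, the last byte is least significant, giving 0x16F19EC93050B749.
0x16F19EC93050B749 = 1653277125157893961.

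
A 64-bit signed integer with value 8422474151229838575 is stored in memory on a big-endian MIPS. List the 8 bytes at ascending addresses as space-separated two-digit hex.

8422474151229838575 in hexadecimal, padded to 64 bits, is 0x74E2A39DC9F6D4EF.
Split into bytes (most-significant first): 74 E2 A3 9D C9 F6 D4 EF.
Big-endian stores the most-significant byte at the lowest address.
So the memory order matches the most-significant-first order: 74 E2 A3 9D C9 F6 D4 EF.

74 E2 A3 9D C9 F6 D4 EF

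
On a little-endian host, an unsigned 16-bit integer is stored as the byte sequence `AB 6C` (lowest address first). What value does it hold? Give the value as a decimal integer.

27819

Little-endian: lowest address holds the least-significant byte.
Reassemble most-significant byte first: 6C AB → 0x6CAB.
0x6CAB = 27819.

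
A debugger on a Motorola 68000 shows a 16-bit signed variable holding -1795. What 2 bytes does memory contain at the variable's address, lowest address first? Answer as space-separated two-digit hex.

F8 FD

Two's complement of -1795 in 16 bits: 1795 = 0x0703; invert → 0xF8FC; add 1 → 0xF8FD.
Split into bytes (most-significant first): F8 FD.
Big-endian: lowest address holds the most-significant byte.
So the memory order matches the most-significant-first order: F8 FD.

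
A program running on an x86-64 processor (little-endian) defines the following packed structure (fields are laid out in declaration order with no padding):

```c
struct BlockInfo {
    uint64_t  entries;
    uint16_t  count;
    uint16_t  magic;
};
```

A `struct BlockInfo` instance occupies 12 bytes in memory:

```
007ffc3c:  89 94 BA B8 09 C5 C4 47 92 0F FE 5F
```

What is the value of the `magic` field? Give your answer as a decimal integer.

`magic` follows `entries` (8 B), `count` (2 B), so it starts at offset 8 + 2 = 10 and occupies 2 bytes.
Bytes at offsets 10..11: FE 5F.
Little-endian stores the least-significant byte at the lowest address.
Reassemble most-significant byte first: 5F FE → 0x5FFE.
0x5FFE = 24574.

24574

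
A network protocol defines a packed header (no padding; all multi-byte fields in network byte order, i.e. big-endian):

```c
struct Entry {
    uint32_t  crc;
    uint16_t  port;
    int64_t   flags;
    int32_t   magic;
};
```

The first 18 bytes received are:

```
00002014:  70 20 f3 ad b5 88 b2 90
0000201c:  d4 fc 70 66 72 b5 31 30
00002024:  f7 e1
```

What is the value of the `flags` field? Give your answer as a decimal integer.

`flags` follows `crc` (4 B), `port` (2 B), so it starts at offset 4 + 2 = 6 and occupies 8 bytes.
Bytes at offsets 6..13: B2 90 D4 FC 70 66 72 B5.
Big-endian: lowest address holds the most-significant byte.
The bytes are already most-significant first: 0xB290D4FC706672B5.
Top bit is set, so as a signed 64-bit value this is 0xB290D4FC706672B5 − 2^64 = -5579725757629435211.

-5579725757629435211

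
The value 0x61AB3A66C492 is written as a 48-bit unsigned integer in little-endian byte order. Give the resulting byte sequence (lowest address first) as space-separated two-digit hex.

92 C4 66 3A AB 61

Split into bytes (most-significant first): 61 AB 3A 66 C4 92.
In little-endian order the low byte comes first in memory.
So at ascending addresses the bytes are 92 C4 66 3A AB 61.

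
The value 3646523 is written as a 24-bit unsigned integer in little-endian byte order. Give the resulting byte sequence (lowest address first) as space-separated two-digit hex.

3646523 in hexadecimal, padded to 24 bits, is 0x37A43B.
Split into bytes (most-significant first): 37 A4 3B.
Little-endian stores the least-significant byte at the lowest address.
So at ascending addresses the bytes are 3B A4 37.

3B A4 37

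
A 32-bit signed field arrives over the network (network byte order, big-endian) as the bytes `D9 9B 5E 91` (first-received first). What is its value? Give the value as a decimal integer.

-644129135

Big-endian: lowest address holds the most-significant byte.
The bytes are already most-significant first: 0xD99B5E91.
Top bit is set, so as a signed 32-bit value this is 0xD99B5E91 − 2^32 = -644129135.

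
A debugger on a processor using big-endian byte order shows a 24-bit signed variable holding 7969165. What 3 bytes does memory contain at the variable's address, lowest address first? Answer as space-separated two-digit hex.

7969165 in hexadecimal, padded to 24 bits, is 0x79998D.
Split into bytes (most-significant first): 79 99 8D.
Big-endian stores the most-significant byte at the lowest address.
So the memory order matches the most-significant-first order: 79 99 8D.

79 99 8D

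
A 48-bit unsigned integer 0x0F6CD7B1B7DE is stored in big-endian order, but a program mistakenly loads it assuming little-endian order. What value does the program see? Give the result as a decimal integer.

244880544066575

Stored big-endian, the bytes at ascending addresses are 0F 6C D7 B1 B7 DE.
Read back as little-endian, the first byte is least significant, giving 0xDEB7B1D76C0F.
0xDEB7B1D76C0F = 244880544066575.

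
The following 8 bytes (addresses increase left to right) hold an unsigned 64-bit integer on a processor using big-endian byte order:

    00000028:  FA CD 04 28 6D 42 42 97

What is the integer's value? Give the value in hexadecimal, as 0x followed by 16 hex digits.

0xFACD04286D424297

Big-endian: lowest address holds the most-significant byte.
The bytes are already most-significant first: 0xFACD04286D424297.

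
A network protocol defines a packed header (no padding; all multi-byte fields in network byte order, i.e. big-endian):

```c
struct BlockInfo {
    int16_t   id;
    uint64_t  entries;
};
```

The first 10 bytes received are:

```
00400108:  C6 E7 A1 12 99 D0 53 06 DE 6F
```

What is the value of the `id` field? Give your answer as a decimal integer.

-14617

`id` is the first field, at byte offset 0, occupying 2 bytes.
Bytes at offsets 0..1: C6 E7.
Big-endian stores the most-significant byte at the lowest address.
The bytes are already most-significant first: 0xC6E7.
Top bit is set, so as a signed 16-bit value this is 0xC6E7 − 2^16 = -14617.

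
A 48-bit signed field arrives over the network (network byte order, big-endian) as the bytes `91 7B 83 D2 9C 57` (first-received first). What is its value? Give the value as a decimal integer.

In big-endian order the high byte comes first in memory.
The bytes are already most-significant first: 0x917B83D29C57.
Top bit is set, so as a signed 48-bit value this is 0x917B83D29C57 − 2^48 = -121515298087849.

-121515298087849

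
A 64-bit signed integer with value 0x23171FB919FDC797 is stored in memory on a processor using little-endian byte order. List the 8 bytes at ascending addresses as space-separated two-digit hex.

97 C7 FD 19 B9 1F 17 23

Split into bytes (most-significant first): 23 17 1F B9 19 FD C7 97.
Little-endian stores the least-significant byte at the lowest address.
So at ascending addresses the bytes are 97 C7 FD 19 B9 1F 17 23.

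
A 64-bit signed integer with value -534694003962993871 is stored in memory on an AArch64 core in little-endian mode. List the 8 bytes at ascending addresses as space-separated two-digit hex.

Two's complement of -534694003962993871 in 64 bits: 534694003962993871 = 0x076B9D5D19BEDCCF; invert → 0xF89462A2E6412330; add 1 → 0xF89462A2E6412331.
Split into bytes (most-significant first): F8 94 62 A2 E6 41 23 31.
Little-endian stores the least-significant byte at the lowest address.
So at ascending addresses the bytes are 31 23 41 E6 A2 62 94 F8.

31 23 41 E6 A2 62 94 F8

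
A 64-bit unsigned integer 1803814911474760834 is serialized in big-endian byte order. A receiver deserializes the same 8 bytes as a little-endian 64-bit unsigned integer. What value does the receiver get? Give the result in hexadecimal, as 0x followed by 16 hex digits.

0x827C01DF1A700819

1803814911474760834 in 64-bit hexadecimal is 0x1908701ADF017C82.
Stored big-endian, the bytes at ascending addresses are 19 08 70 1A DF 01 7C 82.
Read back as little-endian, the first byte is least significant, giving 0x827C01DF1A700819.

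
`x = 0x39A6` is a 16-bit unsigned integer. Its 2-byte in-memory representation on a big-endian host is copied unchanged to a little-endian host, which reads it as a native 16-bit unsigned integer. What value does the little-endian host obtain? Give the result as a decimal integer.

42553

Stored big-endian, the bytes at ascending addresses are 39 A6.
Read back as little-endian, the first byte is least significant, giving 0xA639.
0xA639 = 42553.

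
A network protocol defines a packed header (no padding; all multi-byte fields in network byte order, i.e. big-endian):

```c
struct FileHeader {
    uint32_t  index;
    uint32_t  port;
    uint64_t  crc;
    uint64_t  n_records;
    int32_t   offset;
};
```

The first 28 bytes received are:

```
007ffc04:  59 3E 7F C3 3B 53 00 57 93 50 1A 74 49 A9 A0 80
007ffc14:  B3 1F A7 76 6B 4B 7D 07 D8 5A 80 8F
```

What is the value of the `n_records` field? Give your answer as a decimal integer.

`n_records` follows `index` (4 B), `port` (4 B), `crc` (8 B), so it starts at offset 4 + 4 + 8 = 16 and occupies 8 bytes.
Bytes at offsets 16..23: B3 1F A7 76 6B 4B 7D 07.
Big-endian: lowest address holds the most-significant byte.
The bytes are already most-significant first: 0xB31FA7766B4B7D07.
0xB31FA7766B4B7D07 = 12907219184115219719.

12907219184115219719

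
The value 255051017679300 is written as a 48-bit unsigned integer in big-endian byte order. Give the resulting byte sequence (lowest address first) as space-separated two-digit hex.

255051017679300 in hexadecimal, padded to 48 bits, is 0xE7F7B14EF1C4.
Split into bytes (most-significant first): E7 F7 B1 4E F1 C4.
Big-endian stores the most-significant byte at the lowest address.
So the memory order matches the most-significant-first order: E7 F7 B1 4E F1 C4.

E7 F7 B1 4E F1 C4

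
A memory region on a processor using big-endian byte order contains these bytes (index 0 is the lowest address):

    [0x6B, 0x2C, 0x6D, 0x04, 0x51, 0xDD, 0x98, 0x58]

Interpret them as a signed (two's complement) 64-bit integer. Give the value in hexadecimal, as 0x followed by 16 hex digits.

0x6B2C6D0451DD9858

In big-endian order the high byte comes first in memory.
The bytes are already most-significant first: 0x6B2C6D0451DD9858.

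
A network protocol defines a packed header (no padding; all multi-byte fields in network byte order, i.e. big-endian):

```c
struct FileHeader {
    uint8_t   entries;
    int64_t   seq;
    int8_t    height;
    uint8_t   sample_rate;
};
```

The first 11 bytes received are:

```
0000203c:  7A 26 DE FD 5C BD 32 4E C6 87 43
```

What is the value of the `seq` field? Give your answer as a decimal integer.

2800954593024036550

`seq` follows `entries` (1 byte), so it starts at byte offset 1 and occupies 8 bytes.
Bytes at offsets 1..8: 26 DE FD 5C BD 32 4E C6.
In big-endian order the high byte comes first in memory.
The bytes are already most-significant first: 0x26DEFD5CBD324EC6.
0x26DEFD5CBD324EC6 = 2800954593024036550.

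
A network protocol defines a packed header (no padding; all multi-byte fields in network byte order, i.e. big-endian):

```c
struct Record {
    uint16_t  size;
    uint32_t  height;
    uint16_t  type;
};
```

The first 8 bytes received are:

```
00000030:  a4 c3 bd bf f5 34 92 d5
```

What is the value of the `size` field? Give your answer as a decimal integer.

`size` is the first field, at byte offset 0, occupying 2 bytes.
Bytes at offsets 0..1: A4 C3.
Big-endian stores the most-significant byte at the lowest address.
The bytes are already most-significant first: 0xA4C3.
0xA4C3 = 42179.

42179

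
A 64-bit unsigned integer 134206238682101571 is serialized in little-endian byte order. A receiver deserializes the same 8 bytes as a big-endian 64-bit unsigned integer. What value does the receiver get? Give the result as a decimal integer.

4879450015829580801

134206238682101571 in 64-bit hexadecimal is 0x01DCCBDCEF49B743.
Stored little-endian, the bytes at ascending addresses are 43 B7 49 EF DC CB DC 01.
Read back as big-endian, the last byte is least significant, giving 0x43B749EFDCCBDC01.
0x43B749EFDCCBDC01 = 4879450015829580801.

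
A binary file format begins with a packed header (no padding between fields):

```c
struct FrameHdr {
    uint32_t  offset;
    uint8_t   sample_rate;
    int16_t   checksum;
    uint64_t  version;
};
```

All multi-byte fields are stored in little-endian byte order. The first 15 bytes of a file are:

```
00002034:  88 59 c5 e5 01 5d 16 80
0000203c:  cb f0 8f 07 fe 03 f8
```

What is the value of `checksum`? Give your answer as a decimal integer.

5725

`checksum` follows `offset` (4 B), `sample_rate` (1 B), so it starts at offset 4 + 1 = 5 and occupies 2 bytes.
Bytes at offsets 5..6: 5D 16.
Little-endian: lowest address holds the least-significant byte.
Reassemble most-significant byte first: 16 5D → 0x165D.
0x165D = 5725.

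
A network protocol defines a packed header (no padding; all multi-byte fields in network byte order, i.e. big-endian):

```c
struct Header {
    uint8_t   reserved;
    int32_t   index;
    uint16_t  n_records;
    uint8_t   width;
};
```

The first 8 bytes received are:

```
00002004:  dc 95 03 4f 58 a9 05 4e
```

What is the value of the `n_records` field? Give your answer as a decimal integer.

`n_records` follows `reserved` (1 B), `index` (4 B), so it starts at offset 1 + 4 = 5 and occupies 2 bytes.
Bytes at offsets 5..6: A9 05.
Big-endian stores the most-significant byte at the lowest address.
The bytes are already most-significant first: 0xA905.
0xA905 = 43269.

43269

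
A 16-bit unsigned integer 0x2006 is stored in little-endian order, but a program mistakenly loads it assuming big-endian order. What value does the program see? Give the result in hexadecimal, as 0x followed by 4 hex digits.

Stored little-endian, the bytes at ascending addresses are 06 20.
Read back as big-endian, the last byte is least significant, giving 0x0620.

0x0620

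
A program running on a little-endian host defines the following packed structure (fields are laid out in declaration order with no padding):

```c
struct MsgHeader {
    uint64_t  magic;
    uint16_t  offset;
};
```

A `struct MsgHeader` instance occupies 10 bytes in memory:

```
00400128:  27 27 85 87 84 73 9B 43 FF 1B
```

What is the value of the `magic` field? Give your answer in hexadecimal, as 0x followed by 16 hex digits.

0x439B738487852727

`magic` is the first field, at byte offset 0, occupying 8 bytes.
Bytes at offsets 0..7: 27 27 85 87 84 73 9B 43.
Little-endian: lowest address holds the least-significant byte.
Reassemble most-significant byte first: 43 9B 73 84 87 85 27 27 → 0x439B738487852727.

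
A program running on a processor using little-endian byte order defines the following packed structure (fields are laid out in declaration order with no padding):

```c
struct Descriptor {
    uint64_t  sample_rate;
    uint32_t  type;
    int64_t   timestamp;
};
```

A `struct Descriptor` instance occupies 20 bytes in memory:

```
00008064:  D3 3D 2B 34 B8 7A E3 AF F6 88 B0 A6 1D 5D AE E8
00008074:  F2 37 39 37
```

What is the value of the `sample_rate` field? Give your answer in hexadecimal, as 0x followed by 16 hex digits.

`sample_rate` is the first field, at byte offset 0, occupying 8 bytes.
Bytes at offsets 0..7: D3 3D 2B 34 B8 7A E3 AF.
In little-endian order the low byte comes first in memory.
Reassemble most-significant byte first: AF E3 7A B8 34 2B 3D D3 → 0xAFE37AB8342B3DD3.

0xAFE37AB8342B3DD3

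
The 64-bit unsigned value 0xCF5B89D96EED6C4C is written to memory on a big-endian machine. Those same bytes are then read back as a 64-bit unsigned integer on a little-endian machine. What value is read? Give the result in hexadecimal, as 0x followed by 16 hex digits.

Stored big-endian, the bytes at ascending addresses are CF 5B 89 D9 6E ED 6C 4C.
Read back as little-endian, the first byte is least significant, giving 0x4C6CED6ED9895BCF.

0x4C6CED6ED9895BCF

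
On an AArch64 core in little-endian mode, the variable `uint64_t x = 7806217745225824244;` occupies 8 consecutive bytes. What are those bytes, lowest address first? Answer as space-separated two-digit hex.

F4 37 89 1F AE 41 55 6C

7806217745225824244 in hexadecimal, padded to 64 bits, is 0x6C5541AE1F8937F4.
Split into bytes (most-significant first): 6C 55 41 AE 1F 89 37 F4.
Little-endian stores the least-significant byte at the lowest address.
So at ascending addresses the bytes are F4 37 89 1F AE 41 55 6C.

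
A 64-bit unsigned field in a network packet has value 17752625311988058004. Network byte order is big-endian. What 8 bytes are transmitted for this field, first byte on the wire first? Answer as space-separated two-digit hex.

F6 5D FE A9 EF A8 07 94

17752625311988058004 in hexadecimal, padded to 64 bits, is 0xF65DFEA9EFA80794.
Split into bytes (most-significant first): F6 5D FE A9 EF A8 07 94.
Big-endian: lowest address holds the most-significant byte.
So the memory order matches the most-significant-first order: F6 5D FE A9 EF A8 07 94.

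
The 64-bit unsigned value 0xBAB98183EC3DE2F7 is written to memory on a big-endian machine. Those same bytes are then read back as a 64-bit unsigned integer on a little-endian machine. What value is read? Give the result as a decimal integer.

17861907158132701626

Stored big-endian, the bytes at ascending addresses are BA B9 81 83 EC 3D E2 F7.
Read back as little-endian, the first byte is least significant, giving 0xF7E23DEC8381B9BA.
0xF7E23DEC8381B9BA = 17861907158132701626.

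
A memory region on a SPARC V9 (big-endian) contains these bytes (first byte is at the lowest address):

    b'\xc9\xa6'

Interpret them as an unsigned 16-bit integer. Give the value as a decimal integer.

51622

Big-endian: lowest address holds the most-significant byte.
The bytes are already most-significant first: 0xC9A6.
0xC9A6 = 51622.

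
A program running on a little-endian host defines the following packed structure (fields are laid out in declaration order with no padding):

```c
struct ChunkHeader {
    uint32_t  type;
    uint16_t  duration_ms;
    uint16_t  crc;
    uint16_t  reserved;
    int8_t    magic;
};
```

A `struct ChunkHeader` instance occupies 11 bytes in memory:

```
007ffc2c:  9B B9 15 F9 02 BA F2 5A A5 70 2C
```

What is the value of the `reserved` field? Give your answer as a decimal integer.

28837

`reserved` follows `type` (4 B), `duration_ms` (2 B), `crc` (2 B), so it starts at offset 4 + 2 + 2 = 8 and occupies 2 bytes.
Bytes at offsets 8..9: A5 70.
Little-endian stores the least-significant byte at the lowest address.
Reassemble most-significant byte first: 70 A5 → 0x70A5.
0x70A5 = 28837.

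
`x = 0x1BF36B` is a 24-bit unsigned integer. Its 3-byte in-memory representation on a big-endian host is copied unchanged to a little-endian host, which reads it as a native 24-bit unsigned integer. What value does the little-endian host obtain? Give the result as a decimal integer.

Stored big-endian, the bytes at ascending addresses are 1B F3 6B.
Read back as little-endian, the first byte is least significant, giving 0x6BF31B.
0x6BF31B = 7074587.

7074587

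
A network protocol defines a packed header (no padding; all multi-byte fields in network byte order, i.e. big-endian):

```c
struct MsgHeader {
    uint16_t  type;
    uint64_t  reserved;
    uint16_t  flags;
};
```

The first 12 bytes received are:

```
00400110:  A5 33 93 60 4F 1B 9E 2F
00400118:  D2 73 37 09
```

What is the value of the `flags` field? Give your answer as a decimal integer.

`flags` follows `type` (2 B), `reserved` (8 B), so it starts at offset 2 + 8 = 10 and occupies 2 bytes.
Bytes at offsets 10..11: 37 09.
Big-endian stores the most-significant byte at the lowest address.
The bytes are already most-significant first: 0x3709.
0x3709 = 14089.

14089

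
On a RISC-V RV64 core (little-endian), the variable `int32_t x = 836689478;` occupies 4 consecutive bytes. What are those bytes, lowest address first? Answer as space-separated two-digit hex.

836689478 in hexadecimal, padded to 32 bits, is 0x31DEDE46.
Split into bytes (most-significant first): 31 DE DE 46.
Little-endian: lowest address holds the least-significant byte.
So at ascending addresses the bytes are 46 DE DE 31.

46 DE DE 31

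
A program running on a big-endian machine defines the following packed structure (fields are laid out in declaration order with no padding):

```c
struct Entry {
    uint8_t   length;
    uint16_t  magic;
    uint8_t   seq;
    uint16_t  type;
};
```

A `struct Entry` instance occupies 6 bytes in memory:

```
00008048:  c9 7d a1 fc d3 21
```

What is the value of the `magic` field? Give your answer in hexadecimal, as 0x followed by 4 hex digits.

0x7DA1

`magic` follows `length` (1 byte), so it starts at byte offset 1 and occupies 2 bytes.
Bytes at offsets 1..2: 7D A1.
Big-endian: lowest address holds the most-significant byte.
The bytes are already most-significant first: 0x7DA1.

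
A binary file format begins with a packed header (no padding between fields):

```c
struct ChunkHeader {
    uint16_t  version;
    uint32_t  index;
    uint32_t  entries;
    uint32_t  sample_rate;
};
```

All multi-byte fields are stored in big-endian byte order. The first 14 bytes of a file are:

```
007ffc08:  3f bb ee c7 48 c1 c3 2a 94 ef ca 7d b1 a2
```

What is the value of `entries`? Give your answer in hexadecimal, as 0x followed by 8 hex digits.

0xC32A94EF

`entries` follows `version` (2 B), `index` (4 B), so it starts at offset 2 + 4 = 6 and occupies 4 bytes.
Bytes at offsets 6..9: C3 2A 94 EF.
In big-endian order the high byte comes first in memory.
The bytes are already most-significant first: 0xC32A94EF.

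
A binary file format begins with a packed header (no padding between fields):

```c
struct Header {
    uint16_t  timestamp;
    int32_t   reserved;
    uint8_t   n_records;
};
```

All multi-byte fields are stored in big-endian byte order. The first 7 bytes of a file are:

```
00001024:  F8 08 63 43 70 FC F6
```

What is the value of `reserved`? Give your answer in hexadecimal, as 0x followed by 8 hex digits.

0x634370FC

`reserved` follows `timestamp` (2 bytes), so it starts at byte offset 2 and occupies 4 bytes.
Bytes at offsets 2..5: 63 43 70 FC.
Big-endian stores the most-significant byte at the lowest address.
The bytes are already most-significant first: 0x634370FC.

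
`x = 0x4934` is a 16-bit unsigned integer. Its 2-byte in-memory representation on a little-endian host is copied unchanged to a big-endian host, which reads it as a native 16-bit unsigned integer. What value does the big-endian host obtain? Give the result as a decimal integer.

Stored little-endian, the bytes at ascending addresses are 34 49.
Read back as big-endian, the last byte is least significant, giving 0x3449.
0x3449 = 13385.

13385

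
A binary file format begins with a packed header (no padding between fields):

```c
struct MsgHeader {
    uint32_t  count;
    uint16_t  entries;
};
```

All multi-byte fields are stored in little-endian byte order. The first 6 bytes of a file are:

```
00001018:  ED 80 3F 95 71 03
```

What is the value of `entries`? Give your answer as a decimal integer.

881

`entries` follows `count` (4 bytes), so it starts at byte offset 4 and occupies 2 bytes.
Bytes at offsets 4..5: 71 03.
Little-endian stores the least-significant byte at the lowest address.
Reassemble most-significant byte first: 03 71 → 0x0371.
0x0371 = 881.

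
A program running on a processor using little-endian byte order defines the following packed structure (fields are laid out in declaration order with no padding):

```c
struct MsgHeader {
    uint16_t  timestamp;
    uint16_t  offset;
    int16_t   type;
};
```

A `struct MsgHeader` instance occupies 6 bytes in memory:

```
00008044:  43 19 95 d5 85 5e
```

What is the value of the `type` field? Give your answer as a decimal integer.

`type` follows `timestamp` (2 B), `offset` (2 B), so it starts at offset 2 + 2 = 4 and occupies 2 bytes.
Bytes at offsets 4..5: 85 5E.
Little-endian: lowest address holds the least-significant byte.
Reassemble most-significant byte first: 5E 85 → 0x5E85.
0x5E85 = 24197.

24197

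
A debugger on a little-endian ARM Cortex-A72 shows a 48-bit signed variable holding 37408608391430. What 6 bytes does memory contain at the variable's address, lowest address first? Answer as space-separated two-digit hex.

06 91 D0 DE 05 22

37408608391430 in hexadecimal, padded to 48 bits, is 0x2205DED09106.
Split into bytes (most-significant first): 22 05 DE D0 91 06.
Little-endian: lowest address holds the least-significant byte.
So at ascending addresses the bytes are 06 91 D0 DE 05 22.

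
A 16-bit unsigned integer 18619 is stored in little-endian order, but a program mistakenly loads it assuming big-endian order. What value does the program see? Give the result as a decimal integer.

47944

18619 in 16-bit hexadecimal is 0x48BB.
Stored little-endian, the bytes at ascending addresses are BB 48.
Read back as big-endian, the last byte is least significant, giving 0xBB48.
0xBB48 = 47944.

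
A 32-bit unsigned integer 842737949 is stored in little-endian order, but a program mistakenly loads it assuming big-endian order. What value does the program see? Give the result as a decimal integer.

489241394

842737949 in 32-bit hexadecimal is 0x323B291D.
Stored little-endian, the bytes at ascending addresses are 1D 29 3B 32.
Read back as big-endian, the last byte is least significant, giving 0x1D293B32.
0x1D293B32 = 489241394.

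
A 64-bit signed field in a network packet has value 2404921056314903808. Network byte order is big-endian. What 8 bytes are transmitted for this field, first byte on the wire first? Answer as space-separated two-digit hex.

2404921056314903808 in hexadecimal, padded to 64 bits, is 0x215FFEF57A81CD00.
Split into bytes (most-significant first): 21 5F FE F5 7A 81 CD 00.
Big-endian: lowest address holds the most-significant byte.
So the memory order matches the most-significant-first order: 21 5F FE F5 7A 81 CD 00.

21 5F FE F5 7A 81 CD 00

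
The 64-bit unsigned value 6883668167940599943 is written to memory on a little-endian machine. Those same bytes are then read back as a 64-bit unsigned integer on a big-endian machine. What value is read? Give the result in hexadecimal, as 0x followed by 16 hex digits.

0x8770C33DBAB3875F

6883668167940599943 in 64-bit hexadecimal is 0x5F87B3BA3DC37087.
Stored little-endian, the bytes at ascending addresses are 87 70 C3 3D BA B3 87 5F.
Read back as big-endian, the last byte is least significant, giving 0x8770C33DBAB3875F.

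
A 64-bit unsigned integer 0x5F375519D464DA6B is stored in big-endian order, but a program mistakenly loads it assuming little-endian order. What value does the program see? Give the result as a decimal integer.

7771634969102071647

Stored big-endian, the bytes at ascending addresses are 5F 37 55 19 D4 64 DA 6B.
Read back as little-endian, the first byte is least significant, giving 0x6BDA64D41955375F.
0x6BDA64D41955375F = 7771634969102071647.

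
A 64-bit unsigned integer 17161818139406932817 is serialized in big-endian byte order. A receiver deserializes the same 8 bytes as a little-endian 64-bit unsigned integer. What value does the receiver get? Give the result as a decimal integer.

5880351650375674862

17161818139406932817 in 64-bit hexadecimal is 0xEE2B06ABAB349B51.
Stored big-endian, the bytes at ascending addresses are EE 2B 06 AB AB 34 9B 51.
Read back as little-endian, the first byte is least significant, giving 0x519B34ABAB062BEE.
0x519B34ABAB062BEE = 5880351650375674862.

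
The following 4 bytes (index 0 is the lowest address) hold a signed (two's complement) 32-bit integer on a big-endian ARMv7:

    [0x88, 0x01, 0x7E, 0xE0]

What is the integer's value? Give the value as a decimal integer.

Big-endian: lowest address holds the most-significant byte.
The bytes are already most-significant first: 0x88017EE0.
Top bit is set, so as a signed 32-bit value this is 0x88017EE0 − 2^32 = -2013167904.

-2013167904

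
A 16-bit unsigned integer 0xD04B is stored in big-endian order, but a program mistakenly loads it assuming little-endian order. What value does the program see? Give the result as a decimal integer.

Stored big-endian, the bytes at ascending addresses are D0 4B.
Read back as little-endian, the first byte is least significant, giving 0x4BD0.
0x4BD0 = 19408.

19408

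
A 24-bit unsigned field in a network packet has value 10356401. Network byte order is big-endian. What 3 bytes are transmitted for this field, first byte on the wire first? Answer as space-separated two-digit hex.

9E 06 B1

10356401 in hexadecimal, padded to 24 bits, is 0x9E06B1.
Split into bytes (most-significant first): 9E 06 B1.
Big-endian stores the most-significant byte at the lowest address.
So the memory order matches the most-significant-first order: 9E 06 B1.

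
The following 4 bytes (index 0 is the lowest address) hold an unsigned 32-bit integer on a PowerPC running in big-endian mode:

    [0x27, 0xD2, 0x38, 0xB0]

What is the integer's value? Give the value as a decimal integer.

668088496

Big-endian stores the most-significant byte at the lowest address.
The bytes are already most-significant first: 0x27D238B0.
0x27D238B0 = 668088496.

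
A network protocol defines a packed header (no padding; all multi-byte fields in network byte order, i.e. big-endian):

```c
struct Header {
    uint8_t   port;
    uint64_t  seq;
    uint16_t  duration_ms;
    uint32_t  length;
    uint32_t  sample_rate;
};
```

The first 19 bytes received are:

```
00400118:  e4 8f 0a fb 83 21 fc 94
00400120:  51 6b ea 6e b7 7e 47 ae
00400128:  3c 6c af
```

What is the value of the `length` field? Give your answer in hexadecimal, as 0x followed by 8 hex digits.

`length` follows `port` (1 B), `seq` (8 B), `duration_ms` (2 B), so it starts at offset 1 + 8 + 2 = 11 and occupies 4 bytes.
Bytes at offsets 11..14: 6E B7 7E 47.
Big-endian: lowest address holds the most-significant byte.
The bytes are already most-significant first: 0x6EB77E47.

0x6EB77E47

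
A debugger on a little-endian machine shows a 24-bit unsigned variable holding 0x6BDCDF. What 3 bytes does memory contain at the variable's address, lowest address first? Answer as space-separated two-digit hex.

DF DC 6B

Split into bytes (most-significant first): 6B DC DF.
In little-endian order the low byte comes first in memory.
So at ascending addresses the bytes are DF DC 6B.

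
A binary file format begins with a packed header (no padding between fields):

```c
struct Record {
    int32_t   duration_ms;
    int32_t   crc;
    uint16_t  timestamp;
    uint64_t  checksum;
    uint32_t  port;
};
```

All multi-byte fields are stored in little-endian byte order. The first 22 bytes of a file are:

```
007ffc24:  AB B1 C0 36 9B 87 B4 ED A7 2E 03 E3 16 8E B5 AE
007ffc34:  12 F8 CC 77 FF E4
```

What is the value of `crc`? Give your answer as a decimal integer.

-306935909

`crc` follows `duration_ms` (4 bytes), so it starts at byte offset 4 and occupies 4 bytes.
Bytes at offsets 4..7: 9B 87 B4 ED.
In little-endian order the low byte comes first in memory.
Reassemble most-significant byte first: ED B4 87 9B → 0xEDB4879B.
Top bit is set, so as a signed 32-bit value this is 0xEDB4879B − 2^32 = -306935909.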